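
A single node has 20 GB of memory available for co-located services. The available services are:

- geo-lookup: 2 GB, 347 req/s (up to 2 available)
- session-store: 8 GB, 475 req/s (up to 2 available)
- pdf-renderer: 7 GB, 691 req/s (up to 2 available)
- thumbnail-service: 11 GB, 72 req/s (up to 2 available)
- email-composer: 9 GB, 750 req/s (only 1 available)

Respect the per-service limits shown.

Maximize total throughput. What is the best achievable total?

2135

Filling by ratio: 2×geo-lookup + 2×pdf-renderer for 2076, with 2 GB left unused.
Replace pdf-renderer with email-composer: the trade gains 59 net, giving 2135 at 20 GB.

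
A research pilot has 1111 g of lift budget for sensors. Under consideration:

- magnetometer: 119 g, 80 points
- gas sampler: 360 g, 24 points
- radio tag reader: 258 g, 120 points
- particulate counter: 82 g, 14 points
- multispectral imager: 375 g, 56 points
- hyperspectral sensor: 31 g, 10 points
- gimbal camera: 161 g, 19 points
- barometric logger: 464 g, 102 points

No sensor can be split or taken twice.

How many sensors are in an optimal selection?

Best achievable data value is 335.
One optimal bundle: magnetometer + radio tag reader + particulate counter + gimbal camera + barometric logger (1084 g).
Every optimal selection uses 5 sensors.

5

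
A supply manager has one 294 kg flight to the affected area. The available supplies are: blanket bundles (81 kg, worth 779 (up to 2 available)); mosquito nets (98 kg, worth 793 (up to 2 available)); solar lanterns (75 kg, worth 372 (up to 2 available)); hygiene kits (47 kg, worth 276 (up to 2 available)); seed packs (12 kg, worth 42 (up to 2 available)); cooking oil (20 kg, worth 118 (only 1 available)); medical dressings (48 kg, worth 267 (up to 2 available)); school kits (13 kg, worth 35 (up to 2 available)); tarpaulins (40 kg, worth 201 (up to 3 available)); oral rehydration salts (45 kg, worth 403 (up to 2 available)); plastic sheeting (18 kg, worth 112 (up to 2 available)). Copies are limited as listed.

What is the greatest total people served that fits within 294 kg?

2594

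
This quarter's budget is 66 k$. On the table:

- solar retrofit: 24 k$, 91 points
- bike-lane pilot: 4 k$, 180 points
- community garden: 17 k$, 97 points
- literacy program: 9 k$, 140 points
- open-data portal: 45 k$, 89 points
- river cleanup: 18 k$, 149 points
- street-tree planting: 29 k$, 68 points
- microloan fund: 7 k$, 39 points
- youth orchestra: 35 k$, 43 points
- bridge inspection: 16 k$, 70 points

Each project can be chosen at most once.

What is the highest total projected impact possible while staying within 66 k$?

Density check — bike-lane pilot 45.00, literacy program 15.56, river cleanup 8.28 are the best per k$.
Greedy by ratio would take bike-lane pilot + community garden + literacy program + river cleanup + microloan fund: 55 k$ used, total 605.
Dropping microloan fund frees 7 k$; slotting in bridge inspection (16 k$) lifts the total to 636 at 64 k$.
An exhaustive check of the 1024 subsets confirms 636.

636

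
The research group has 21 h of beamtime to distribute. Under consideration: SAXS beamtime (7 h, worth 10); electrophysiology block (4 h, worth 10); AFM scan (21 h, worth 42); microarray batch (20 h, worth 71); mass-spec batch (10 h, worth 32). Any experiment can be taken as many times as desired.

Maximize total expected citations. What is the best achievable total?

71

Best packing: microarray batch — 20 h, 71 total.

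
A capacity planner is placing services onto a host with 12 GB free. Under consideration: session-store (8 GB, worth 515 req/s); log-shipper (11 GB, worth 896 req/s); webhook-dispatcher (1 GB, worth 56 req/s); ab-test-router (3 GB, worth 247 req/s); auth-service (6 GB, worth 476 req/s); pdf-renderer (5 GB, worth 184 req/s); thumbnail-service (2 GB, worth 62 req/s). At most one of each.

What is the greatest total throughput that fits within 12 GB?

By throughput per GB: ab-test-router 82.33, log-shipper 81.45, auth-service 79.33 lead.
Taking the top-ratio services first gives webhook-dispatcher + ab-test-router + auth-service + thumbnail-service for 841 (12 GB).
Dropping ab-test-router and auth-service and thumbnail-service frees 11 GB; slotting in log-shipper (11 GB) lifts the total to 952 at 12 GB.
An exhaustive check of the 128 subsets confirms 952.

952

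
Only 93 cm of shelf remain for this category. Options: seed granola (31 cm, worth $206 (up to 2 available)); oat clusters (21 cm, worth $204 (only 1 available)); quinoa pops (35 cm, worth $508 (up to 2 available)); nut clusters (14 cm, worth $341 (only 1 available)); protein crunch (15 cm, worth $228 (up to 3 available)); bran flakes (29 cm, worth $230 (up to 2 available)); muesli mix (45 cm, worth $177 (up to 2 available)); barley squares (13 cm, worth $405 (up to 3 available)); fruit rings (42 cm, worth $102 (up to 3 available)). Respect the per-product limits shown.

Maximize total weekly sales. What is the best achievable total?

2064

By weekly sales per cm: barley squares 31.15, nut clusters 24.36, protein crunch 15.20, quinoa pops 14.51 lead.
Filling by ratio: nut clusters + 2×protein crunch + 3×barley squares for 2012, with 10 cm left unused.
Replace 2×protein crunch with quinoa pops: the trade gains 52 net, giving 2064 at 88 cm.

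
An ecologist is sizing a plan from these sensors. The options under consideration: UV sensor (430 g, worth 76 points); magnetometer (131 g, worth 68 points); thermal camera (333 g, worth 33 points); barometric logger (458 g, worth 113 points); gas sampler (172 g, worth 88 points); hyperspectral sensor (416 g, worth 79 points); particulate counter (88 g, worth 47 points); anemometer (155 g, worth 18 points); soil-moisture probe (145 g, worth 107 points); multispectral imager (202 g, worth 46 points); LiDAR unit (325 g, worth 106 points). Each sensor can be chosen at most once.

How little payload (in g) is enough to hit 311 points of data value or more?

689

Need the lightest bundle worth ≥ 311.
magnetometer + particulate counter + soil-moisture probe + LiDAR unit: 328 data value at 689 g.
Any bundle with less than 689 g falls short of 311.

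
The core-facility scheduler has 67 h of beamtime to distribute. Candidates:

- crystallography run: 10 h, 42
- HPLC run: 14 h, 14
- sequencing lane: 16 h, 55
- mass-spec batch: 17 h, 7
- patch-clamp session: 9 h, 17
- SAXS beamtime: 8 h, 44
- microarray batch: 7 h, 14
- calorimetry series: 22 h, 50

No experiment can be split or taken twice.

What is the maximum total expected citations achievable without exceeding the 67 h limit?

208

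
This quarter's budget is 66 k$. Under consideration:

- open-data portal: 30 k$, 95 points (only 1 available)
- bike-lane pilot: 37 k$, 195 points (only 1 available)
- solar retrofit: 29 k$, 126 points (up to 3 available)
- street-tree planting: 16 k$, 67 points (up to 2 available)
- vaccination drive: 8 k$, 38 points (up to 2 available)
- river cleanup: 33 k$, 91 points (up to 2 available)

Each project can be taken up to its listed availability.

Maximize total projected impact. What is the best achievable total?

321

Density check — bike-lane pilot 5.27, vaccination drive 4.75, solar retrofit 4.34 are the best per k$.
Greedy by ratio would take bike-lane pilot + 2×vaccination drive: 53 k$ used, total 271.
Dropping 2×vaccination drive frees 16 k$; slotting in solar retrofit (29 k$) lifts the total to 321 at 66 k$.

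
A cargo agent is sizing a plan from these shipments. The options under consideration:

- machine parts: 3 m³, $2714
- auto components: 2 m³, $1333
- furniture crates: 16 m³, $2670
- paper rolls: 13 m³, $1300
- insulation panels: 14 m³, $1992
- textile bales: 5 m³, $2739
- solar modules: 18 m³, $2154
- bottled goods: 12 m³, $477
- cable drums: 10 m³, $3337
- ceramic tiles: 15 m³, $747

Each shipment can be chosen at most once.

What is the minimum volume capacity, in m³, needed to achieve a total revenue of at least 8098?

Minimise m³ subject to total revenue ≥ 8098.
machine parts + textile bales + cable drums reaches 8790 using 18 m³.
No combination under 18 m³ hits 8098.

18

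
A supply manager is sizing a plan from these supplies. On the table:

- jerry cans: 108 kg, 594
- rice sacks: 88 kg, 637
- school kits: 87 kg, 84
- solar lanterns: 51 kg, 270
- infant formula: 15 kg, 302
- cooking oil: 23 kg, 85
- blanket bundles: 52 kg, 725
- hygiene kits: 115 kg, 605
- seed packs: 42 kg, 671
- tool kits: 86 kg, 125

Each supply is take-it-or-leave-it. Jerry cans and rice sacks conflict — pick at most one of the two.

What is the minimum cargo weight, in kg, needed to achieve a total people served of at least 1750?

132

Minimise kg subject to total people served ≥ 1750.
infant formula + cooking oil + blanket bundles + seed packs reaches 1783 using 132 kg.
No combination under 132 kg hits 1750.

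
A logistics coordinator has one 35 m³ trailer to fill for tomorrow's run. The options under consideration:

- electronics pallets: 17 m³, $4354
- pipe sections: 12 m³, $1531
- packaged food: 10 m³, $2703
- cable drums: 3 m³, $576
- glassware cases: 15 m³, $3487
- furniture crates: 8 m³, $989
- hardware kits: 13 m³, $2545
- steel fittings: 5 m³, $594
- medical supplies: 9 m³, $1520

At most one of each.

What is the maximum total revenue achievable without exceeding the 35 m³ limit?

8417

Greedy by ratio would take electronics pallets + packaged food + cable drums + steel fittings: 35 m³ used, total 8227.
Replace packaged food and steel fittings with glassware cases: the trade gains 190 net, giving 8417 at 35 m³.
An exhaustive check of the 512 subsets confirms 8417.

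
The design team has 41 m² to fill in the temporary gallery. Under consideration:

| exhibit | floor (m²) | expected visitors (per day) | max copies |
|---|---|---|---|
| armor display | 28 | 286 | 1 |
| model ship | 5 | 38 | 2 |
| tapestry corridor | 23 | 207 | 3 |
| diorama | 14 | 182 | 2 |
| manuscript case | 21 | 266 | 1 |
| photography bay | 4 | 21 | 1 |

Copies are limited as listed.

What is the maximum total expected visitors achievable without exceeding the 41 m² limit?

By expected visitors per m²: diorama 13.00, manuscript case 12.67, armor display 10.21, tapestry corridor 9.00 lead.
The ratio heuristic lands on 2×model ship + 2×diorama (440) but leaves 3 m² idle.
Replace model ship and diorama with manuscript case: the trade gains 46 net, giving 486 at 40 m².

486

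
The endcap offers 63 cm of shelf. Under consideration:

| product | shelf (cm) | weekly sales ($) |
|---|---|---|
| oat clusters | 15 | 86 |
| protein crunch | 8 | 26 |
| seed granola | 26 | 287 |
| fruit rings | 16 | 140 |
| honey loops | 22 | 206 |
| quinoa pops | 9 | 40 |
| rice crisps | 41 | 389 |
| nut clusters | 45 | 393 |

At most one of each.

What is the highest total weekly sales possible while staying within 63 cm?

Ranking by ratio (weekly sales/cm): seed granola 11.04, rice crisps 9.49, honey loops 9.36.
Taking the top-ratio products first gives oat clusters + seed granola + honey loops for 579 (63 cm).
Replace oat clusters and seed granola with rice crisps: the trade gains 16 net, giving 595 at 63 cm.
Every other selection either busts 63 cm or fails to beat 595.

595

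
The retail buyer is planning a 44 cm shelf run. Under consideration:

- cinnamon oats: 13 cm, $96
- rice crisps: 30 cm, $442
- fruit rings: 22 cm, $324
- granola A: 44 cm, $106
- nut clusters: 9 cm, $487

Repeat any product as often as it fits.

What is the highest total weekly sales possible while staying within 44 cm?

Density check — nut clusters 54.11, rice crisps 14.73, fruit rings 14.73 are the best per cm.
Taking 4×nut clusters: 36 cm used, 1948 in weekly sales.
Every other selection either busts 44 cm or fails to beat 1948.

1948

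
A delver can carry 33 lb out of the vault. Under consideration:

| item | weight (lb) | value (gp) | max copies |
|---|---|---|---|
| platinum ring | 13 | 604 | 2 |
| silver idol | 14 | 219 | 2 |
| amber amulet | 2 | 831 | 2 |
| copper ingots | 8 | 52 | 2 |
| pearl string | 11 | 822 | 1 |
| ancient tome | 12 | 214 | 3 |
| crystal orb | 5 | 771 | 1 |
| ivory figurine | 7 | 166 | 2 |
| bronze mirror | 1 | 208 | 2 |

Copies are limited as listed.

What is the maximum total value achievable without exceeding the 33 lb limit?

3859

Greedy by ratio would take 2×amber amulet + pearl string + crystal orb + ivory figurine + 2×bronze mirror: 29 lb used, total 3837.
The 9 lb tied up in ivory figurine and 2×bronze mirror is better spent on platinum ring — total rises to 3859 (33 lb).
No other feasible combination exceeds 3859.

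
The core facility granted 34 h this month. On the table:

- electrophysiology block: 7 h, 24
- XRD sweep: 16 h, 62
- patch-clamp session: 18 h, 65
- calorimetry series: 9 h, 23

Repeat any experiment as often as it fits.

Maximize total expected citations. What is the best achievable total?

127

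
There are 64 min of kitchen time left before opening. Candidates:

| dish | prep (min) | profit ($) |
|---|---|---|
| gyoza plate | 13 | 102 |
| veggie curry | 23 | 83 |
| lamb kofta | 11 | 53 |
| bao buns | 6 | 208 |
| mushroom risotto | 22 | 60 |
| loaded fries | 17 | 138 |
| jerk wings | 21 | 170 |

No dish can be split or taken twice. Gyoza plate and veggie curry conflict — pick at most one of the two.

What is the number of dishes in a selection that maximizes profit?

4

Optimal total is 618.
gyoza plate + bao buns + loaded fries + jerk wings hits 618 at 57 min.
Any selection reaching 618 contains exactly 4 dishes.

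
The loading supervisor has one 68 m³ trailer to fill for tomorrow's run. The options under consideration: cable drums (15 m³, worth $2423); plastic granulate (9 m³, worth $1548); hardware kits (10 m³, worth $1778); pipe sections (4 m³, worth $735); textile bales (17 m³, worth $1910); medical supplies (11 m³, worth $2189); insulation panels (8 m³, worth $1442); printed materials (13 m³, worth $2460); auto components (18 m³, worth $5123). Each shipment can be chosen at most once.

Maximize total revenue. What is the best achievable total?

13973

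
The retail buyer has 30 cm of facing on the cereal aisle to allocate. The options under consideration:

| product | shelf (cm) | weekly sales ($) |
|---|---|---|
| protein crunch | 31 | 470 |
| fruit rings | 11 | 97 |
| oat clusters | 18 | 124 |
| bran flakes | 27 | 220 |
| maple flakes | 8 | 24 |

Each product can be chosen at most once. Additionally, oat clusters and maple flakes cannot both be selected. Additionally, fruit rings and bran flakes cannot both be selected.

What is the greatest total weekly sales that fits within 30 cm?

221

Taking fruit rings + oat clusters: 29 cm used, 221 in weekly sales.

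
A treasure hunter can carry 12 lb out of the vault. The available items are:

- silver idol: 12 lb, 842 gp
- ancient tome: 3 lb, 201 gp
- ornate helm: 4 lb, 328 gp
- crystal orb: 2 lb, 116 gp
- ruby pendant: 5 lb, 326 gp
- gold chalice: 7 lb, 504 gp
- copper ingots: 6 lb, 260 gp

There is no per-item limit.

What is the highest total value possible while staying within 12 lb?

Ranking by ratio (value/lb): ornate helm 82.00, gold chalice 72.00, silver idol 70.17, ancient tome 67.00.
The ratio ordering already packs tightly: 3×ornate helm, 12 lb, 984.
Nothing else within 12 lb beats 984.

984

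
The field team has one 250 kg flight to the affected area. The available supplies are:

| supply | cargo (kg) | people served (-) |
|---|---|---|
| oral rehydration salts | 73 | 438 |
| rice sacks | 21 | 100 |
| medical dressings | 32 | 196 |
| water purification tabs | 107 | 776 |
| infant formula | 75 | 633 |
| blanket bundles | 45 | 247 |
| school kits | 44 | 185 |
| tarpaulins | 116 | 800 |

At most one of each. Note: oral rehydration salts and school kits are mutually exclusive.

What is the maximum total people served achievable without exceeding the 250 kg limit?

1756

Ranking by ratio (people served/kg): infant formula 8.44, water purification tabs 7.25, tarpaulins 6.90, medical dressings 6.12.
Filling by ratio: rice sacks + medical dressings + water purification tabs + infant formula for 1705, with 15 kg left unused.
Replace medical dressings with blanket bundles: the trade gains 51 net, giving 1756 at 248 kg.
The closest alternative, rice sacks + medical dressings + infant formula + tarpaulins, reaches only 1729.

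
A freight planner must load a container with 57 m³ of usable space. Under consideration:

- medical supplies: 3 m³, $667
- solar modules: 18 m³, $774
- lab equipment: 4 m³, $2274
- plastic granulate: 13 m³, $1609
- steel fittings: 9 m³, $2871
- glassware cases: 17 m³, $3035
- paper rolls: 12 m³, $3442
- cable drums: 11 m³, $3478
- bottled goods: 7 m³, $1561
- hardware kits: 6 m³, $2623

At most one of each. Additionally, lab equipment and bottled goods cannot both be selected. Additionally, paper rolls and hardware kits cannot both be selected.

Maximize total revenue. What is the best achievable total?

Taking medical supplies + lab equipment + steel fittings + glassware cases + paper rolls + cable drums: 56 m³ used, 15767 in revenue.
The closest alternative, lab equipment + steel fittings + glassware cases + paper rolls + cable drums, reaches only 15100.

15767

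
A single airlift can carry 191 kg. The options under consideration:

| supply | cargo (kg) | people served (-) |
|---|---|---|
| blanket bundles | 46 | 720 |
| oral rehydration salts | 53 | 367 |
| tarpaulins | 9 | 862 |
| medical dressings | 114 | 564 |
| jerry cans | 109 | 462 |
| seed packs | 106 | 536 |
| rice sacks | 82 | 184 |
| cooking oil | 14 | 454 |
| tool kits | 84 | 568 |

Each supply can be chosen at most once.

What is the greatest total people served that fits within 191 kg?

Filling by ratio: blanket bundles + oral rehydration salts + tarpaulins + cooking oil for 2403, with 69 kg left unused.
Replace oral rehydration salts with tool kits: the trade gains 201 net, giving 2604 at 153 kg.
That's the maximum — no swap from here does better than 2604.

2604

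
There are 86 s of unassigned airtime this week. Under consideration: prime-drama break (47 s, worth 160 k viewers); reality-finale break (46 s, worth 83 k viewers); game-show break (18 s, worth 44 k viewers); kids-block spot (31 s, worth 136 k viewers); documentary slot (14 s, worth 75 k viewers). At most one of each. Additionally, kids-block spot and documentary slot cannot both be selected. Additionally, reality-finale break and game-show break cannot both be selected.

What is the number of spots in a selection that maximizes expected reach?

2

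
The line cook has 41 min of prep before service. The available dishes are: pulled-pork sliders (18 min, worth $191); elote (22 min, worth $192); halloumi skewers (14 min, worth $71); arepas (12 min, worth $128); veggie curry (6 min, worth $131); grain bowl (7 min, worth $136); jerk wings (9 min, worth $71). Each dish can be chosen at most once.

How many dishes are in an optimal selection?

4

The maximum profit within 41 min is 529.
One optimal bundle: pulled-pork sliders + veggie curry + grain bowl + jerk wings (40 min).
Every optimal selection uses 4 dishes.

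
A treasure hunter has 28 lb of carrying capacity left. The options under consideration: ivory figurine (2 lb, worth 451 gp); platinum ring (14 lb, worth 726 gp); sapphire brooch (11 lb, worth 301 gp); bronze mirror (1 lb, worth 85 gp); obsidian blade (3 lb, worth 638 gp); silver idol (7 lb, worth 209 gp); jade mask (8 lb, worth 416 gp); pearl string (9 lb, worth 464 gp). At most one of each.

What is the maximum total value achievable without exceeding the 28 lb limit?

2316

Best packing: ivory figurine + platinum ring + bronze mirror + obsidian blade + jade mask — 28 lb, 2316 total.
Nothing else within 28 lb beats 2316.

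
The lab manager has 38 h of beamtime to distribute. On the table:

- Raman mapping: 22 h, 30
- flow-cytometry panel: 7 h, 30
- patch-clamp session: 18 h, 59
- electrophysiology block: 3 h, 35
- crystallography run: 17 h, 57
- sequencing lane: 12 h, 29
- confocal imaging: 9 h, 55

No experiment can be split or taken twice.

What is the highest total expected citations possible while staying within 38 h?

179

Filling by ratio: flow-cytometry panel + electrophysiology block + crystallography run + confocal imaging for 177, with 2 h left unused.
The 17 h tied up in crystallography run is better spent on patch-clamp session — total rises to 179 (37 h).
Nothing else within 38 h beats 179.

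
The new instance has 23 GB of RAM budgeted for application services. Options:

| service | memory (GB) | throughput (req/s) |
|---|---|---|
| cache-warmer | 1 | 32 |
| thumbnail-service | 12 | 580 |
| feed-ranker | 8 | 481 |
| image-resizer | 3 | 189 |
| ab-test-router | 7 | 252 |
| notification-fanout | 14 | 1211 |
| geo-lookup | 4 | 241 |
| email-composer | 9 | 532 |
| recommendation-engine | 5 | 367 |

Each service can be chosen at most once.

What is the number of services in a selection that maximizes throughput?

Best achievable throughput is 1819.
One optimal bundle: notification-fanout + geo-lookup + recommendation-engine (23 GB).
Every optimal selection uses 3 services.

3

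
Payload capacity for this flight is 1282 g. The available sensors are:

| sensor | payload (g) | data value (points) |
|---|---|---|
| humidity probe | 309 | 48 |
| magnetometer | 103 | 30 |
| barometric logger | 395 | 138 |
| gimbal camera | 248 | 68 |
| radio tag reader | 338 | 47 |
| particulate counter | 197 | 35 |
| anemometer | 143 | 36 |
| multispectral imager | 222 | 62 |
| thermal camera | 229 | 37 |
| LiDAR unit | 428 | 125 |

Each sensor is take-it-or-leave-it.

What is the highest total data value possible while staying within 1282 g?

367

Greedy by ratio would take magnetometer + barometric logger + multispectral imager + LiDAR unit: 1148 g used, total 355.
The 325 g tied up in magnetometer and multispectral imager is better spent on gimbal camera + anemometer — total rises to 367 (1214 g).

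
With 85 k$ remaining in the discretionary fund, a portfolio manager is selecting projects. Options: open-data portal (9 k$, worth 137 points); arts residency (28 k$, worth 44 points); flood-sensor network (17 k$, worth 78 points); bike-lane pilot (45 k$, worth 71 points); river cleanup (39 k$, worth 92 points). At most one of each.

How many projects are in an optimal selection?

3

The maximum projected impact within 85 k$ is 307.
One optimal bundle: open-data portal + flood-sensor network + river cleanup (65 k$).
Every optimal selection uses 3 projects.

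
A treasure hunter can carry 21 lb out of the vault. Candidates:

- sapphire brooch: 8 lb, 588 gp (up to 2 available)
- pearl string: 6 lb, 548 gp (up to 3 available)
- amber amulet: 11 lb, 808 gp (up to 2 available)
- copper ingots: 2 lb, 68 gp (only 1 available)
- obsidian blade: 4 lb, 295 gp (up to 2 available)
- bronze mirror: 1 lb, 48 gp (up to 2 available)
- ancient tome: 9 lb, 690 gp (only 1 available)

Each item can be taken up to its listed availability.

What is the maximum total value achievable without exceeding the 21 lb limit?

Greedy by ratio would take 3×pearl string + 2×bronze mirror: 20 lb used, total 1740.
The 8 lb tied up in pearl string and 2×bronze mirror is better spent on ancient tome — total rises to 1786 (21 lb).

1786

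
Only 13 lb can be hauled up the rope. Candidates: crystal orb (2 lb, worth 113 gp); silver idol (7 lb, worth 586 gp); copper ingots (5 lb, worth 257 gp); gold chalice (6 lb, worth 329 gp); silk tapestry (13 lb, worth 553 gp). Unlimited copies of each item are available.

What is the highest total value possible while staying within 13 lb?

Ranking by ratio (value/lb): silver idol 83.71, crystal orb 56.50, gold chalice 54.83, copper ingots 51.40.
3×crystal orb + silver idol uses 13 of the 13 lb and totals 925.
Nothing else within 13 lb beats 925.

925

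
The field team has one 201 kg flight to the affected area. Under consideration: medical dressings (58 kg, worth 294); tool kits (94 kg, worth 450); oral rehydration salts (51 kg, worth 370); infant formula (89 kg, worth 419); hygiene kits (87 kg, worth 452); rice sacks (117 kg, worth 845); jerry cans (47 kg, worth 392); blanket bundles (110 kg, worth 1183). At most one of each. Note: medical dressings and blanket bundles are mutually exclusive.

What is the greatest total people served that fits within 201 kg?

1635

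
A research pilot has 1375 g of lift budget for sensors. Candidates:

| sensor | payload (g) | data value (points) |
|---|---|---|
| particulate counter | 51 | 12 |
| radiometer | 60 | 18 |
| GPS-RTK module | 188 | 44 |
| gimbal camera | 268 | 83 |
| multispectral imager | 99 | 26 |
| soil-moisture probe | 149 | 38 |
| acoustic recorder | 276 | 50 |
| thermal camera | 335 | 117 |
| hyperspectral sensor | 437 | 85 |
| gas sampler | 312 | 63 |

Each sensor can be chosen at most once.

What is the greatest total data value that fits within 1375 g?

By data value per g: thermal camera 0.35, gimbal camera 0.31, radiometer 0.30, multispectral imager 0.26 lead.
Greedy by ratio would take particulate counter + radiometer + GPS-RTK module + gimbal camera + multispectral imager + soil-moisture probe + thermal camera: 1150 g used, total 338.
Dropping particulate counter frees 51 g; slotting in acoustic recorder (276 g) lifts the total to 376 at 1375 g.
The closest alternative, particulate counter + radiometer + GPS-RTK module + gimbal camera + soil-moisture probe + thermal camera + gas sampler, reaches only 375.

376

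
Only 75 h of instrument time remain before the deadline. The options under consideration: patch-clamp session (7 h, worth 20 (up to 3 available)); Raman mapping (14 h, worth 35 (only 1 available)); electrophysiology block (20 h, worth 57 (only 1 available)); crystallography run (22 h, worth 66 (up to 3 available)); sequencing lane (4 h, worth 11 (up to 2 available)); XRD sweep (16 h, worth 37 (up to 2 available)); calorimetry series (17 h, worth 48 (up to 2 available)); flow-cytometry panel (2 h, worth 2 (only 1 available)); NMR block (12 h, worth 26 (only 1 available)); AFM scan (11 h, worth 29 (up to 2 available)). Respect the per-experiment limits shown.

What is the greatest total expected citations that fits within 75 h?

220

Ranking by ratio (expected citations/h): crystallography run 3.00, patch-clamp session 2.86, electrophysiology block 2.85, calorimetry series 2.82.
Best packing: patch-clamp session + 3×crystallography run + flow-cytometry panel — 75 h, 220 total.
Every other selection either busts 75 h or exceeds an availability limit or fails to beat 220.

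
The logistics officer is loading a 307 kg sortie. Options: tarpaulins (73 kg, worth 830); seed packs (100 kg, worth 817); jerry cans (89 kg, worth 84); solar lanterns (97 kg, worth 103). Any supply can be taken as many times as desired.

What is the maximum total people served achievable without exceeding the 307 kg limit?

Best packing: 4×tarpaulins — 292 kg, 3320 total.

3320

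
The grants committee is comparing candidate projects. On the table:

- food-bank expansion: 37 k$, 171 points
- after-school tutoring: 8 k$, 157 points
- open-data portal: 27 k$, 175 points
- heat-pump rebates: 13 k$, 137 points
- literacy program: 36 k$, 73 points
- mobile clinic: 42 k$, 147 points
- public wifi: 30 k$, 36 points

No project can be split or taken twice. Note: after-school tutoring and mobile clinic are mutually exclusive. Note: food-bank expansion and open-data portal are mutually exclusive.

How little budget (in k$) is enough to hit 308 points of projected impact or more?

Need the lightest bundle worth ≥ 308.
after-school tutoring + open-data portal reaches 332 using 35 k$.
No combination under 35 k$ hits 308.

35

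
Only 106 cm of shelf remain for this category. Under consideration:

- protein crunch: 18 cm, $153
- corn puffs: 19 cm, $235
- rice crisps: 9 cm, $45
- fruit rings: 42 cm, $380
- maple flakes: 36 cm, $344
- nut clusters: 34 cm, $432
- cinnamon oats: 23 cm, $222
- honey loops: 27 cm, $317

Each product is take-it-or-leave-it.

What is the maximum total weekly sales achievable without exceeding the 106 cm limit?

The ratio ordering already packs tightly: corn puffs + nut clusters + cinnamon oats + honey loops, 103 cm, 1206.
Next best is rice crisps + maple flakes + nut clusters + honey loops at 1138 (106 cm) — short by 68.

1206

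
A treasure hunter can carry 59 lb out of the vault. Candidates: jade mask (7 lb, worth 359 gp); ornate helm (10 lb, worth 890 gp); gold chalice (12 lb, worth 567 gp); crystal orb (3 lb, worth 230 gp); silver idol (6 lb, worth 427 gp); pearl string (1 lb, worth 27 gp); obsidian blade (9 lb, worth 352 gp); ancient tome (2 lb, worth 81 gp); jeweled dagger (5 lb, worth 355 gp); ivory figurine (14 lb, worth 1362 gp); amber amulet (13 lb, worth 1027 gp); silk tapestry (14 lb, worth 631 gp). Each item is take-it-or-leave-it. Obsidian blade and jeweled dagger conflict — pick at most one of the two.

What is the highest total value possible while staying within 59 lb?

Taking jade mask + ornate helm + crystal orb + silver idol + pearl string + jeweled dagger + ivory figurine + amber amulet: 59 lb used, 4677 in value.
Every other selection either busts 59 lb or breaks a pairing rule or fails to beat 4677.

4677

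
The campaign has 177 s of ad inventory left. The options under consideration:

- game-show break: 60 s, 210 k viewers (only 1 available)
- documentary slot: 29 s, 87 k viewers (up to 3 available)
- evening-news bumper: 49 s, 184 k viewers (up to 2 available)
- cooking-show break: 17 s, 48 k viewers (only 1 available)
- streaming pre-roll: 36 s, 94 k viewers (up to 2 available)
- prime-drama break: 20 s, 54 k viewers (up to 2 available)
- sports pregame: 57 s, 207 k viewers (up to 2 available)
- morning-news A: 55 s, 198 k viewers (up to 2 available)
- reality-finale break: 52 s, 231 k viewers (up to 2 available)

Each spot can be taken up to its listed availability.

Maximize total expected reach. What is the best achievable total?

Density check — reality-finale break 4.44, evening-news bumper 3.76, sports pregame 3.63 are the best per s.
A density-first pass picks evening-news bumper + cooking-show break + 2×reality-finale break — 694 at 170 s.
Replace evening-news bumper with morning-news A: the trade gains 14 net, giving 708 at 176 s.
That's the maximum — no swap from here does better than 708.

708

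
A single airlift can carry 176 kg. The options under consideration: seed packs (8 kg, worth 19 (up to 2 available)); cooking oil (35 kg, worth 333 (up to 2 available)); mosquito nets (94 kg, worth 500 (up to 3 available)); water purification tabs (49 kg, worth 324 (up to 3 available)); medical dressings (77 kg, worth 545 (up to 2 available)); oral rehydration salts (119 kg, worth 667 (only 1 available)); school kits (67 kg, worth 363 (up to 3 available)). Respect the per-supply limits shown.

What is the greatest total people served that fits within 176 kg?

Greedy by ratio would take 2×seed packs + 2×cooking oil + medical dressings: 163 kg used, total 1249.
Dropping seed packs and medical dressings frees 85 kg; slotting in 2×water purification tabs (98 kg) lifts the total to 1333 at 176 kg.
No other feasible combination exceeds 1333.

1333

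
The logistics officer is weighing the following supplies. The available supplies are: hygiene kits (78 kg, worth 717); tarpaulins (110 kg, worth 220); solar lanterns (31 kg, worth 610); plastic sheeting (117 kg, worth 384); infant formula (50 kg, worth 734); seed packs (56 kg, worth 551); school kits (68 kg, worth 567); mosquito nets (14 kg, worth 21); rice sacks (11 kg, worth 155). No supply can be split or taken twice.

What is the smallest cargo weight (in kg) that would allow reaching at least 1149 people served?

81

Minimise kg subject to total people served ≥ 1149.
solar lanterns + infant formula reaches 1344 using 81 kg.
Any bundle with less than 81 kg falls short of 1149.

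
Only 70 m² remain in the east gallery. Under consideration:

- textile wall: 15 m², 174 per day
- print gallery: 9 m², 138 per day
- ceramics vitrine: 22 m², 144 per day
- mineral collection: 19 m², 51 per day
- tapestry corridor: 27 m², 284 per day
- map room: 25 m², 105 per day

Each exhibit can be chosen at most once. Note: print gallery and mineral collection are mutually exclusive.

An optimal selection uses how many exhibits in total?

Best achievable expected visitors is 602.
textile wall + ceramics vitrine + tapestry corridor hits 602 at 64 m².
Any selection reaching 602 contains exactly 3 exhibits.

3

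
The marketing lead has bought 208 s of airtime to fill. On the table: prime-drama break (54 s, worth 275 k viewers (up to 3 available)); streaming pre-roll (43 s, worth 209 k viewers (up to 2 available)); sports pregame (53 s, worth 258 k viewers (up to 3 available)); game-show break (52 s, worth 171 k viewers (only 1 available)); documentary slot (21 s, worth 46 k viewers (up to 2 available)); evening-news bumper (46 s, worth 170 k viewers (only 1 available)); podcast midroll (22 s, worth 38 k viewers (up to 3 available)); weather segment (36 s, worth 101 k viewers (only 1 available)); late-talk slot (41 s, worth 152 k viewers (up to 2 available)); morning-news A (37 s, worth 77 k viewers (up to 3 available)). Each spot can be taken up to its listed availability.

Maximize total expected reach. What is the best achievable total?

The ratio ordering already packs tightly: 3×prime-drama break + streaming pre-roll, 205 s, 1034.

1034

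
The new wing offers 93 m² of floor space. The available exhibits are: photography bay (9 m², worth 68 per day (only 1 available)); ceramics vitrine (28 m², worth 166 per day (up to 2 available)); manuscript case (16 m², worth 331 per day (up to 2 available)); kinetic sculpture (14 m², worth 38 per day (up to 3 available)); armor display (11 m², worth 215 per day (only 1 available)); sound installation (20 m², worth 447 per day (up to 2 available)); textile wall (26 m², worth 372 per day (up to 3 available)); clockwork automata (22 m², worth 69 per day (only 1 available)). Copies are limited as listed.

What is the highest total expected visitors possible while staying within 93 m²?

1839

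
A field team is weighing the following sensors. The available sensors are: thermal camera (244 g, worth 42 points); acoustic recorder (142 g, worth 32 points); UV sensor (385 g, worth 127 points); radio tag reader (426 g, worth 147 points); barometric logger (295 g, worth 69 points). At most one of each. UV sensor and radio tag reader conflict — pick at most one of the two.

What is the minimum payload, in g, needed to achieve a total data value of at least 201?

Look for the lowest-payload combination reaching 201.
radio tag reader + barometric logger: 216 data value at 721 g.
Any bundle with less than 721 g falls short of 201.

721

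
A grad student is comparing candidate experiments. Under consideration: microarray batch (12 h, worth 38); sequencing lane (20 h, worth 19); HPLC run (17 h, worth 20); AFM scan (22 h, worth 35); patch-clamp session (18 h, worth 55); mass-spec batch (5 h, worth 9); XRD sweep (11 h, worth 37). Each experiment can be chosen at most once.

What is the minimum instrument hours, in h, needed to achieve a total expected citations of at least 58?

Need the lightest bundle worth ≥ 58.
patch-clamp session + mass-spec batch: 64 expected citations at 23 h.
Below 23 h the best achievable stays under 58.

23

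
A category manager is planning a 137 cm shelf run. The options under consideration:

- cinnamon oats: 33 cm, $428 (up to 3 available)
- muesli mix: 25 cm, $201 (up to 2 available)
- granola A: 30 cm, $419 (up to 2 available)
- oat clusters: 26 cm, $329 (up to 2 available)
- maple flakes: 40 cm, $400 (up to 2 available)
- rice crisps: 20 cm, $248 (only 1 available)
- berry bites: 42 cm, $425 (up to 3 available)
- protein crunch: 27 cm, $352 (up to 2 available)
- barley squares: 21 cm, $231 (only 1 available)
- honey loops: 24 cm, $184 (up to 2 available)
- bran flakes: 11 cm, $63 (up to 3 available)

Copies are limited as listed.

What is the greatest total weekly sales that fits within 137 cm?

Density check — granola A 13.97, protein crunch 13.04, cinnamon oats 12.97 are the best per cm.
A density-first pass picks 2×granola A + rice crisps + 2×protein crunch — 1790 at 134 cm.
Dropping granola A frees 30 cm; slotting in cinnamon oats (33 cm) lifts the total to 1799 at 137 cm.
No other feasible combination exceeds 1799.

1799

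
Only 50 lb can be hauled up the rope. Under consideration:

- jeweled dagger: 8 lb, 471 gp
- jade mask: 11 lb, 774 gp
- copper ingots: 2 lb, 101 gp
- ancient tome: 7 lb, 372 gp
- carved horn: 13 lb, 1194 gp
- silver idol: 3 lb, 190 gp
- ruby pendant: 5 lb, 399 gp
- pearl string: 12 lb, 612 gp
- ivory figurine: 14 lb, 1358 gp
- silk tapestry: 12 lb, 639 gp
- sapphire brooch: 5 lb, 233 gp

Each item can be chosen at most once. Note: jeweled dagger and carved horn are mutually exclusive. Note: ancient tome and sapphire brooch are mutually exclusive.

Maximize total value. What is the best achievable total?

4097

Ranking by ratio (value/lb): ivory figurine 97.00, carved horn 91.85, ruby pendant 79.80, jade mask 70.36.
Filling by ratio: jade mask + copper ingots + carved horn + silver idol + ruby pendant + ivory figurine for 4016, with 2 lb left unused.
Replace copper ingots and silver idol with ancient tome: the trade gains 81 net, giving 4097 at 50 lb.
Runner-up jade mask + copper ingots + carved horn + ruby pendant + ivory figurine + sapphire brooch tops out at 4059.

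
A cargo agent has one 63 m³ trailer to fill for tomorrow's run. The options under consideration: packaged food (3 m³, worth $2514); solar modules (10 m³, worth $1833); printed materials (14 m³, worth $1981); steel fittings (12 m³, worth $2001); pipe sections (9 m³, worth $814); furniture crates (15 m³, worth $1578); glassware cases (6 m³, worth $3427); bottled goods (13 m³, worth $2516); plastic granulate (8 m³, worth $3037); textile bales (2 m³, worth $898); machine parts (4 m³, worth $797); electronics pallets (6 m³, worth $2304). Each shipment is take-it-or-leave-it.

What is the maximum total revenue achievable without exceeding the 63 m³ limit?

18530

Ranking by ratio (revenue/m³): packaged food 838.00, glassware cases 571.17, textile bales 449.00, electronics pallets 384.00.
Greedy by ratio would take packaged food + solar modules + pipe sections + glassware cases + bottled goods + plastic granulate + textile bales + machine parts + electronics pallets: 61 m³ used, total 18140.
The 13 m³ tied up in pipe sections and machine parts is better spent on steel fittings — total rises to 18530 (60 m³).
The spare 3 m³ is too small for any remaining shipment, and no exchange beats 18530.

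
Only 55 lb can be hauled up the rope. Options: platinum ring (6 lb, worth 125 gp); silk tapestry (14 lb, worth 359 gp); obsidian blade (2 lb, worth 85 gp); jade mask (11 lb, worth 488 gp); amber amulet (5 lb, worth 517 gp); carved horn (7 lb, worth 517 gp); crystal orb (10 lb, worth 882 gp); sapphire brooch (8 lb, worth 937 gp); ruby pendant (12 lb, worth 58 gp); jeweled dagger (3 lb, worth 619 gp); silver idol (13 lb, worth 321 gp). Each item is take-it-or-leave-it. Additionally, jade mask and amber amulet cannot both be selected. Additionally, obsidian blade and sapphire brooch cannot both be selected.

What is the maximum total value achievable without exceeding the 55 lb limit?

3956

Platinum ring + silk tapestry + amber amulet + carved horn + crystal orb + sapphire brooch + jeweled dagger uses 53 of the 55 lb and totals 3956.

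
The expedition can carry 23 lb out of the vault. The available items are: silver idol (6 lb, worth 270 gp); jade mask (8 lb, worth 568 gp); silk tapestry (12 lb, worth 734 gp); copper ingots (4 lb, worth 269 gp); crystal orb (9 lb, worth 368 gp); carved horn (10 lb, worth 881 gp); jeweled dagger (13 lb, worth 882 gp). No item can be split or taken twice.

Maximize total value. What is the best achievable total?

1763

By value per lb: carved horn 88.10, jade mask 71.00, jeweled dagger 67.85, copper ingots 67.25 lead.
A density-first pass picks jade mask + copper ingots + carved horn — 1718 at 22 lb.
Replace jade mask and copper ingots with jeweled dagger: the trade gains 45 net, giving 1763 at 23 lb.
Runner-up jade mask + copper ingots + carved horn tops out at 1718.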